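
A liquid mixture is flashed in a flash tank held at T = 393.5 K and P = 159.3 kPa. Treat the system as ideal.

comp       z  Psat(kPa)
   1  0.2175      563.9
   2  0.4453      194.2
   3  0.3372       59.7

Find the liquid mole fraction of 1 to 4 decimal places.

x_1 = 0.0914

Raoult's law: Kᵢ = Pᵢˢᵃᵗ/P = Pᵢˢᵃᵗ/159.3.
  K_1 = 563.9/159.3 = 3.539862, K_2 = 194.2/159.3 = 1.219083, K_3 = 59.7/159.3 = 0.374765
Material balance + equilibrium reduce to Σ zᵢ(Kᵢ−1)/(1+β(Kᵢ−1)) = 0.
g(0) = ΣzᵢKᵢ − 1 = 0.4391 and g(1) = 1 − Σzᵢ/Kᵢ = -0.3265, so a root lies in (0, 1).
Newton–Raphson from β = 0.68:
  β = 0.6800: g = -0.07929, g' = -0.6038 → β = 0.5487
  β = 0.5487: g = -0.00304, g' = -0.5674 → β = 0.5433
Converged at β = 0.5433.
Compositions from xᵢ = zᵢ/(1+β(Kᵢ−1)), yᵢ = Kᵢxᵢ:
  1: x = 0.0914, y = 0.3235
  2: x = 0.3979, y = 0.4851
  3: x = 0.5107, y = 0.1914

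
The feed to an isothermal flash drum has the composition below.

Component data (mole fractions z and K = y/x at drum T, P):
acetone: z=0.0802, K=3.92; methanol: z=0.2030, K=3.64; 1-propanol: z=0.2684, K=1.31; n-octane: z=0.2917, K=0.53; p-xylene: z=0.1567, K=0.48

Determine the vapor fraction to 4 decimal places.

Material balance + equilibrium reduce to Σ zᵢ(Kᵢ−1)/(1+ψ(Kᵢ−1)) = 0.
Feasibility: ΣzᵢKᵢ = 1.6347, Σzᵢ/Kᵢ = 1.1579 — both > 1, two phases present.
Newton iteration, ψ⁰ = 0.5:
  ψ = 0.5000: g = 0.10891, g' = -0.5827 → ψ = 0.6869
  ψ = 0.6869: g = 0.00777, g' = -0.5150 → ψ = 0.7020
Converged at ψ = 0.7020.

ψ = 0.7020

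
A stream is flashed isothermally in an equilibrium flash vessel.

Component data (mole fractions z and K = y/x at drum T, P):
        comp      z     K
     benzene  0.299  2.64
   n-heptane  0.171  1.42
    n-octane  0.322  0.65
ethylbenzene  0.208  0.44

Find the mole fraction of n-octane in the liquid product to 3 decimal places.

Material balance + equilibrium reduce to Σ zᵢ(Kᵢ−1)/(1+β(Kᵢ−1)) = 0.
g(0) = ΣzᵢKᵢ − 1 = 0.333 and g(1) = 1 − Σzᵢ/Kᵢ = -0.202, so a root lies in (0, 1).
Newton–Raphson from β = 0.69:
  β = 0.690: g = -0.0527, g' = -0.437 → β = 0.569
Converged at β = 0.569.
Compositions from xᵢ = zᵢ/(1+β(Kᵢ−1)), yᵢ = Kᵢxᵢ:
  benzene: x = 0.155, y = 0.408
  n-heptane: x = 0.138, y = 0.196
  n-octane: x = 0.402, y = 0.261
  ethylbenzene: x = 0.305, y = 0.134

x_n-octane = 0.402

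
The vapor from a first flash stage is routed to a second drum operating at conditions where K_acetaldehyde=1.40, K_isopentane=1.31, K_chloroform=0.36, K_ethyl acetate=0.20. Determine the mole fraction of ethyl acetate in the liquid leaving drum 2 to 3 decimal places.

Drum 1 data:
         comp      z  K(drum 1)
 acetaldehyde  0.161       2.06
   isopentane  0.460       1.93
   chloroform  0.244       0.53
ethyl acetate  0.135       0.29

Drum 1:
Let ψ₁ = V/F and solve Σ zᵢ(Kᵢ−1)/(1+ψ₁(Kᵢ−1)) = 0.
Check two-phase: ΣzᵢKᵢ = 1.388 > 1 and Σzᵢ/Kᵢ = 1.242 > 1, so g(0) = 0.388 > 0 and g(1) = -0.242 < 0.
Newton–Raphson from ψ₁ = 0.5:
  ψ₁ = 0.500: g = 0.1050, g' = -0.518 → ψ₁ = 0.703
  ψ₁ = 0.703: g = -0.0060, g' = -0.596 → ψ₁ = 0.693
Converged at ψ₁ = 0.693.
Drum-1 compositions:
  acetaldehyde: x = 0.093, y = 0.191
  isopentane: x = 0.280, y = 0.540
  chloroform: x = 0.362, y = 0.192
  ethyl acetate: x = 0.266, y = 0.077
Drum-2 feed = drum-1 vapor: z₂ = (0.1913, 0.5400, 0.1917, 0.0770).
Drum 2:
Let ψ₂ = V/F and solve Σ zᵢ(Kᵢ−1)/(1+ψ₂(Kᵢ−1)) = 0.
Check two-phase: ΣzᵢKᵢ = 1.060 > 1 and Σzᵢ/Kᵢ = 1.467 > 1, so g(0) = 0.060 > 0 and g(1) = -0.467 < 0.
Iterate (Newton) starting at ψ₂ = 0.5:
  ψ₂ = 0.500: g = -0.0745, g' = -0.367 → ψ₂ = 0.297
  ψ₂ = 0.297: g = -0.0107, g' = -0.273 → ψ₂ = 0.258
  ψ₂ = 0.258: g = -0.0002, g' = -0.261 → ψ₂ = 0.257
Converged at ψ₂ = 0.257.
  acetaldehyde: x = 0.173, y = 0.243
  isopentane: x = 0.500, y = 0.655
  chloroform: x = 0.229, y = 0.083
  ethyl acetate: x = 0.097, y = 0.019

x_ethyl acetate (drum 2) = 0.097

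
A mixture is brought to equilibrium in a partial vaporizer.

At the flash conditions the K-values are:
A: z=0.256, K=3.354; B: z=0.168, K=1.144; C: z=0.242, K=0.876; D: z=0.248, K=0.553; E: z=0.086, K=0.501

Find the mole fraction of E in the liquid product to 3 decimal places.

x_E = 0.129

Material balance + equilibrium reduce to Σ zᵢ(Kᵢ−1)/(1+V/F(Kᵢ−1)) = 0.
Check two-phase: ΣzᵢKᵢ = 1.443 > 1 and Σzᵢ/Kᵢ = 1.120 > 1, so g(0) = 0.443 > 0 and g(1) = -0.120 < 0.
Newton iteration, V/F⁰ = 0.62:
  V/F = 0.620: g = 0.0192, g' = -0.382 → V/F = 0.670
  V/F = 0.670: g = 0.0003, g' = -0.370 → V/F = 0.671
Converged at V/F = 0.671.
Compositions from xᵢ = zᵢ/(1+V/F(Kᵢ−1)), yᵢ = Kᵢxᵢ:
  A: x = 0.099, y = 0.333
  B: x = 0.153, y = 0.175
  C: x = 0.264, y = 0.231
  D: x = 0.354, y = 0.196
  E: x = 0.129, y = 0.065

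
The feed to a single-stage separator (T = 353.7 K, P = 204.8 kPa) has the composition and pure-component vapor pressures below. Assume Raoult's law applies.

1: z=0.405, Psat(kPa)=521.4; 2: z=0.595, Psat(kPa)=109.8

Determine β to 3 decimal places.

Raoult's law: Kᵢ = Pᵢˢᵃᵗ/P = Pᵢˢᵃᵗ/204.8.
  K_1 = 521.4/204.8 = 2.54590, K_2 = 109.8/204.8 = 0.53613
Rachford–Rice: g(β) = Σ zᵢ(Kᵢ−1)/(1+β(Kᵢ−1)) = 0.
Feasibility: ΣzᵢKᵢ = 1.350, Σzᵢ/Kᵢ = 1.269 — both > 1, two phases present.
Binary case is linear: z₁(K₁−1)(1+β(K₂−1)) + z₂(K₂−1)(1+β(K₁−1)) = 0
⇒ β = [z₁(K₁−1)+z₂(K₂−1)] / [−(K₁−1)(K₂−1)] = 0.3501/0.7171 = 0.488

β = 0.488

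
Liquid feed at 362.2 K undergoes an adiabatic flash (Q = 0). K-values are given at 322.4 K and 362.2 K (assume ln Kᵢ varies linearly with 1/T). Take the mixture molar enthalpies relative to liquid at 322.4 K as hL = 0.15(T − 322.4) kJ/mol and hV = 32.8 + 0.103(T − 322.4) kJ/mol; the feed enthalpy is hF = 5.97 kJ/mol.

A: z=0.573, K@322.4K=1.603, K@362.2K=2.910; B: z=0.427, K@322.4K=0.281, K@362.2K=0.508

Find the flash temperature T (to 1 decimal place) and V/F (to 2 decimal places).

Adiabatic flash: solve Rachford–Rice at each trial T, then check hF = ψ·hV(T) + (1−ψ)·hL(T).
  T = 322.4 K: K = (1.603, 0.281), RR gives ψ = 0.089, H_out = 2.913 kJ/mol
  T = 362.2 K: K = (2.910, 0.508), RR gives ψ = 0.941, H_out = 35.077 kJ/mol
  T = 342.3 K: K = (2.198, 0.384), RR gives ψ = 0.574, H_out = 21.282 kJ/mol
  T = 332.4 K: K = (1.887, 0.330), RR gives ψ = 0.375, H_out = 13.609 kJ/mol
  T = 327.4 K: K = (1.742, 0.305), RR gives ψ = 0.249, H_out = 8.850 kJ/mol
  T = 324.9 K: K = (1.671, 0.293), RR gives ψ = 0.174, H_out = 6.072 kJ/mol
  T = 323.6 K: K = (1.636, 0.287), RR gives ψ = 0.131, H_out = 4.484 kJ/mol
Linear interpolation between T = 323.6 (H_out = 4.484) and T = 324.9 (H_out = 6.072) on hF = 5.97 gives T ≈ 324.8 K, at which ψ = 0.17.

T = 324.8 K, V/F = 0.17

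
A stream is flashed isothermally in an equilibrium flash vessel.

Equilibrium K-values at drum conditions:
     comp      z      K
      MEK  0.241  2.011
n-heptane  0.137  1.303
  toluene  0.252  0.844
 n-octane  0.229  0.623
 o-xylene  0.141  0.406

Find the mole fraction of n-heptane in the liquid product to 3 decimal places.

x_n-heptane = 0.128

Rachford–Rice: g(V/F) = Σ zᵢ(Kᵢ−1)/(1+V/F(Kᵢ−1)) = 0.
Feasibility: ΣzᵢKᵢ = 1.076, Σzᵢ/Kᵢ = 1.238 — both > 1, two phases present.
Newton iteration, V/F⁰ = 0.5:
  V/F = 0.500: g = -0.0703, g' = -0.275 → V/F = 0.245
Converged at V/F = 0.245.
Compositions from xᵢ = zᵢ/(1+V/F(Kᵢ−1)), yᵢ = Kᵢxᵢ:
  MEK: x = 0.193, y = 0.389
  n-heptane: x = 0.128, y = 0.166
  toluene: x = 0.262, y = 0.221
  n-octane: x = 0.252, y = 0.157
  o-xylene: x = 0.165, y = 0.067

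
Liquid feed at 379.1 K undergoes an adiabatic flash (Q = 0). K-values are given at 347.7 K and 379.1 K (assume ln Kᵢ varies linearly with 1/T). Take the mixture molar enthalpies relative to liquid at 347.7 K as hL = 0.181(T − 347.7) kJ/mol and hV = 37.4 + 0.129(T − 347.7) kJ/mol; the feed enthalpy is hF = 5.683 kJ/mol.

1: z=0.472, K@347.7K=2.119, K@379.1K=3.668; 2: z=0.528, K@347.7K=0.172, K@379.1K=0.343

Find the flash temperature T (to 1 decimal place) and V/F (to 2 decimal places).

Adiabatic flash: solve Rachford–Rice at each trial T, then check hF = ψ·hV(T) + (1−ψ)·hL(T).
  T = 347.7 K: K = (2.119, 0.172), RR gives ψ = 0.098, H_out = 3.673 kJ/mol
  T = 379.1 K: K = (3.668, 0.343), RR gives ψ = 0.521, H_out = 24.301 kJ/mol
  T = 363.4 K: K = (2.821, 0.247), RR gives ψ = 0.337, H_out = 15.153 kJ/mol
  T = 355.5 K: K = (2.451, 0.207), RR gives ψ = 0.231, H_out = 9.951 kJ/mol
  T = 351.6 K: K = (2.281, 0.189), RR gives ψ = 0.169, H_out = 7.008 kJ/mol
  T = 349.6 K: K = (2.197, 0.180), RR gives ψ = 0.134, H_out = 5.356 kJ/mol
Linear interpolation between T = 349.6 (H_out = 5.356) and T = 351.6 (H_out = 7.008) on hF = 5.683 gives T ≈ 350.0 K, at which ψ = 0.14.

T = 350.0 K, V/F = 0.14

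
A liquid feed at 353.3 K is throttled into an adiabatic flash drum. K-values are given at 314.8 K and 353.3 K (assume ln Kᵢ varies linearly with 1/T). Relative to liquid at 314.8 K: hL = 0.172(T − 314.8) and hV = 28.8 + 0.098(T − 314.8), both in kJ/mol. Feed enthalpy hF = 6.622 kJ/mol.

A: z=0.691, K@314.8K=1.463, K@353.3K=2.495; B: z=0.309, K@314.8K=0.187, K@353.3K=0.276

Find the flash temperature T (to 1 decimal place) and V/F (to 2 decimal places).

T = 316.0 K, V/F = 0.22

Adiabatic flash: solve Rachford–Rice at each trial T, then check hF = ψ·hV(T) + (1−ψ)·hL(T).
  T = 314.8 K: K = (1.463, 0.187), RR gives ψ = 0.183, H_out = 5.257 kJ/mol
  T = 353.3 K: K = (2.495, 0.276), RR gives ψ = 0.748, H_out = 26.026 kJ/mol
  T = 334.1 K: K = (1.941, 0.230), RR gives ψ = 0.569, H_out = 18.895 kJ/mol
  T = 324.5 K: K = (1.694, 0.208), RR gives ψ = 0.427, H_out = 13.663 kJ/mol
  T = 319.6 K: K = (1.575, 0.197), RR gives ψ = 0.323, H_out = 10.018 kJ/mol
  T = 317.2 K: K = (1.518, 0.192), RR gives ψ = 0.259, H_out = 7.828 kJ/mol
  T = 316.0 K: K = (1.490, 0.190), RR gives ψ = 0.223, H_out = 6.598 kJ/mol
Linear interpolation between T = 316.0 (H_out = 6.598) and T = 317.2 (H_out = 7.828) on hF = 6.622 gives T ≈ 316.0 K, at which ψ = 0.22.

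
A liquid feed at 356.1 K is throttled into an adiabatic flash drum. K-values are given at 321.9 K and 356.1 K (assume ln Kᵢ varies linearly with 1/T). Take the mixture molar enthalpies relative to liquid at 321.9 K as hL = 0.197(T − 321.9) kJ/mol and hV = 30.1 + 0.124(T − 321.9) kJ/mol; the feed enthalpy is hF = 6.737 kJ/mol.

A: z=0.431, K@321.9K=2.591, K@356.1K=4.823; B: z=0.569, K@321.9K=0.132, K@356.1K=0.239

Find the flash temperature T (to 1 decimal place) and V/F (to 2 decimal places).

Adiabatic flash: solve Rachford–Rice at each trial T, then check hF = ψ·hV(T) + (1−ψ)·hL(T).
  T = 321.9 K: K = (2.591, 0.132), RR gives ψ = 0.139, H_out = 4.181 kJ/mol
  T = 356.1 K: K = (4.823, 0.239), RR gives ψ = 0.418, H_out = 18.262 kJ/mol
  T = 339.0 K: K = (3.591, 0.180), RR gives ψ = 0.306, H_out = 12.203 kJ/mol
  T = 330.4 K: K = (3.060, 0.155), RR gives ψ = 0.234, H_out = 8.565 kJ/mol
  T = 326.1 K: K = (2.816, 0.143), RR gives ψ = 0.190, H_out = 6.476 kJ/mol
  T = 328.2 K: K = (2.934, 0.149), RR gives ψ = 0.212, H_out = 7.524 kJ/mol
Linear interpolation between T = 326.1 (H_out = 6.476) and T = 328.2 (H_out = 7.524) on hF = 6.737 gives T ≈ 326.6 K, at which ψ = 0.20.

T = 326.6 K, V/F = 0.20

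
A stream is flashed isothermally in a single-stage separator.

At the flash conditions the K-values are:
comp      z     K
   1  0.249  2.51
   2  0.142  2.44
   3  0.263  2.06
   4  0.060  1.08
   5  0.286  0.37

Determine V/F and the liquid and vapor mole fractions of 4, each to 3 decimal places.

Iterate (Newton) starting at V/F = 0.42:
  V/F = 0.420: g = 0.3100, g' = -0.679 → V/F = 0.877
  V/F = 0.877: g = -0.0014, g' = -0.809 → V/F = 0.875
Converged at V/F = 0.875.
Compositions from xᵢ = zᵢ/(1+V/F(Kᵢ−1)), yᵢ = Kᵢxᵢ:
  1: x = 0.107, y = 0.269
  2: x = 0.063, y = 0.153
  3: x = 0.136, y = 0.281
  4: x = 0.056, y = 0.061
  5: x = 0.637, y = 0.236

V/F = 0.875, x_4 = 0.056, y_4 = 0.061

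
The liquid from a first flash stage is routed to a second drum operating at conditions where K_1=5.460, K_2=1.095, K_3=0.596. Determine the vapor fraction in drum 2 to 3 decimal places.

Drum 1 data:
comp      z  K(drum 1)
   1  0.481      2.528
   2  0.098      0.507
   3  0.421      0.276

Drum 1:
Let ψ₁ = V/F and solve Σ zᵢ(Kᵢ−1)/(1+ψ₁(Kᵢ−1)) = 0.
Feasibility: ΣzᵢKᵢ = 1.382, Σzᵢ/Kᵢ = 1.909 — both > 1, two phases present.
Newton iteration, ψ₁⁰ = 0.5:
  ψ₁ = 0.500: g = -0.1252, g' = -0.945 → ψ₁ = 0.367
  ψ₁ = 0.367: g = -0.0036, g' = -0.906 → ψ₁ = 0.363
Converged at ψ₁ = 0.363.
Drum-1 compositions:
  1: x = 0.309, y = 0.782
  2: x = 0.119, y = 0.061
  3: x = 0.571, y = 0.158
Drum-2 feed = drum-1 liquid: z₂ = (0.3092, 0.1194, 0.5714).
Drum 2:
Rachford–Rice: g(ψ₂) = Σ zᵢ(Kᵢ−1)/(1+ψ₂(Kᵢ−1)) = 0.
g(0) = ΣzᵢKᵢ − 1 = 1.160 and g(1) = 1 − Σzᵢ/Kᵢ = -0.124, so a root lies in (0, 1).
Newton–Raphson from ψ₂ = 0.56:
  ψ₂ = 0.560: g = 0.1068, g' = -0.660 → ψ₂ = 0.722
  ψ₂ = 0.722: g = 0.0116, g' = -0.532 → ψ₂ = 0.744
Converged at ψ₂ = 0.744.
  1: x = 0.072, y = 0.391
  2: x = 0.112, y = 0.122
  3: x = 0.817, y = 0.487

V/F (drum 2) = 0.744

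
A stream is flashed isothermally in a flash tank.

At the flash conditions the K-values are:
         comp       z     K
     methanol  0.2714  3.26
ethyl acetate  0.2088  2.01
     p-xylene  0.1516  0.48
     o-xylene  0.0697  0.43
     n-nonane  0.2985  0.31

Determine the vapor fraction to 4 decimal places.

ψ = 0.4430

Newton–Raphson from ψ = 0.5:
  ψ = 0.5000: g = -0.04846, g' = -0.8500 → ψ = 0.4430
Converged at ψ = 0.4430.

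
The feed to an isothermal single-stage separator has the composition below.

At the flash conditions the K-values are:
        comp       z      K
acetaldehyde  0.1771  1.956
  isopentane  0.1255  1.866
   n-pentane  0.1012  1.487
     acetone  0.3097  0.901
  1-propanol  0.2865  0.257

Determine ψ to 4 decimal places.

ψ = 0.1962

Rachford–Rice: g(ψ) = Σ zᵢ(Kᵢ−1)/(1+ψ(Kᵢ−1)) = 0.
Check two-phase: ΣzᵢKᵢ = 1.0837 > 1 and Σzᵢ/Kᵢ = 1.6844 > 1, so g(0) = 0.0837 > 0 and g(1) = -0.6844 < 0.
Newton iteration, ψ⁰ = 0.36:
  ψ = 0.3600: g = -0.07165, g' = -0.4597 → ψ = 0.2041
  ψ = 0.2041: g = -0.00337, g' = -0.4241 → ψ = 0.1962
Converged at ψ = 0.1962.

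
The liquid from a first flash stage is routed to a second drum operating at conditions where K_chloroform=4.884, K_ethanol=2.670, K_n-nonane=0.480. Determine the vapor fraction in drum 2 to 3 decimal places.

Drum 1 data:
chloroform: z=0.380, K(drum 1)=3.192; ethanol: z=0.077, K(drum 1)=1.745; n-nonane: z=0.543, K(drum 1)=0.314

V/F (drum 2) = 0.291

Drum 1:
Iterate (Newton) starting at ψ₁ = 0.53:
  ψ₁ = 0.530: g = -0.1589, g' = -1.044 → ψ₁ = 0.378
  ψ₁ = 0.378: g = -0.0024, g' = -1.038 → ψ₁ = 0.375
Converged at ψ₁ = 0.375.
Drum-1 compositions:
  chloroform: x = 0.208, y = 0.665
  ethanol: x = 0.060, y = 0.105
  n-nonane: x = 0.731, y = 0.230
Drum-2 feed = drum-1 liquid: z₂ = (0.2084, 0.0602, 0.7314).
Drum 2:
Rachford–Rice: g(ψ₂) = Σ zᵢ(Kᵢ−1)/(1+ψ₂(Kᵢ−1)) = 0.
Check two-phase: ΣzᵢKᵢ = 1.530 > 1 and Σzᵢ/Kᵢ = 1.589 > 1, so g(0) = 0.530 > 0 and g(1) = -0.589 < 0.
Newton–Raphson from ψ₂ = 0.5:
  ψ₂ = 0.500: g = -0.1840, g' = -0.774 → ψ₂ = 0.262
  ψ₂ = 0.262: g = 0.0305, g' = -1.118 → ψ₂ = 0.290
  ψ₂ = 0.290: g = 0.0010, g' = -1.047 → ψ₂ = 0.291
Converged at ψ₂ = 0.291.
  chloroform: x = 0.098, y = 0.478
  ethanol: x = 0.041, y = 0.108
  n-nonane: x = 0.862, y = 0.414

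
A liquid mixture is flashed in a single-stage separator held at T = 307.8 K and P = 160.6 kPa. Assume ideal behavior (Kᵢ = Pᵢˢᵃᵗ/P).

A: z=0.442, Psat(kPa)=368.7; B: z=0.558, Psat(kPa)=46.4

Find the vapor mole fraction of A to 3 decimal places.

y_A = 0.813

Raoult's law: Kᵢ = Pᵢˢᵃᵗ/P = Pᵢˢᵃᵗ/160.6.
  K_A = 368.7/160.6 = 2.29577, K_B = 46.4/160.6 = 0.28892
Rachford–Rice: g(β) = Σ zᵢ(Kᵢ−1)/(1+β(Kᵢ−1)) = 0.
Check two-phase: ΣzᵢKᵢ = 1.176 > 1 and Σzᵢ/Kᵢ = 2.124 > 1, so g(0) = 0.176 > 0 and g(1) = -1.124 < 0.
Binary case is linear: z₁(K₁−1)(1+β(K₂−1)) + z₂(K₂−1)(1+β(K₁−1)) = 0
⇒ β = [z₁(K₁−1)+z₂(K₂−1)] / [−(K₁−1)(K₂−1)] = 0.1759/0.9214 = 0.191
Compositions from xᵢ = zᵢ/(1+β(Kᵢ−1)), yᵢ = Kᵢxᵢ:
  A: x = 0.354, y = 0.813
  B: x = 0.646, y = 0.187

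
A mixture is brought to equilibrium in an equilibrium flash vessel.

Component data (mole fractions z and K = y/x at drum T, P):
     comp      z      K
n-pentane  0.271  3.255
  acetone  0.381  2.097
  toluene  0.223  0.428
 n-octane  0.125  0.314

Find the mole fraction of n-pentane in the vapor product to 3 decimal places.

Rachford–Rice: g(β) = Σ zᵢ(Kᵢ−1)/(1+β(Kᵢ−1)) = 0.
Feasibility: ΣzᵢKᵢ = 1.816, Σzᵢ/Kᵢ = 1.184 — both > 1, two phases present.
Newton iteration, β⁰ = 0.5:
  β = 0.500: g = 0.2480, g' = -0.775 → β = 0.820
  β = 0.820: g = -0.0017, g' = -0.863 → β = 0.818
Converged at β = 0.818.
Compositions from xᵢ = zᵢ/(1+β(Kᵢ−1)), yᵢ = Kᵢxᵢ:
  n-pentane: x = 0.095, y = 0.310
  acetone: x = 0.201, y = 0.421
  toluene: x = 0.419, y = 0.179
  n-octane: x = 0.285, y = 0.089

y_n-pentane = 0.310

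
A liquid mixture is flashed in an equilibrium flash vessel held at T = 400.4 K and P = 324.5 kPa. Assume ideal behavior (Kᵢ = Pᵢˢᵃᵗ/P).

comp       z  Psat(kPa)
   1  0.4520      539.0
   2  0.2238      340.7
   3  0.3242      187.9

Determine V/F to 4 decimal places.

V/F = 0.8019

Raoult's law: Kᵢ = Pᵢˢᵃᵗ/P = Pᵢˢᵃᵗ/324.5.
  K_1 = 539.0/324.5 = 1.661017, K_2 = 340.7/324.5 = 1.049923, K_3 = 187.9/324.5 = 0.579045
Material balance + equilibrium reduce to Σ zᵢ(Kᵢ−1)/(1+V/F(Kᵢ−1)) = 0.
g(0) = ΣzᵢKᵢ − 1 = 0.1735 and g(1) = 1 − Σzᵢ/Kᵢ = -0.0452, so a root lies in (0, 1).
Newton iteration, V/F⁰ = 0.5:
  V/F = 0.5000: g = 0.06261, g' = -0.2043 → V/F = 0.8065
  V/F = 0.8065: g = -0.00100, g' = -0.2162 → V/F = 0.8019
Converged at V/F = 0.8019.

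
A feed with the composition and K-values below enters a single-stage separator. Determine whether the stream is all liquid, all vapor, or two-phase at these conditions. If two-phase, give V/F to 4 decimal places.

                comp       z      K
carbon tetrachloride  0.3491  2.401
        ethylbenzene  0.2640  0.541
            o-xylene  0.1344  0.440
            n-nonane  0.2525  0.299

two-phase, V/F = 0.1420

ΣzᵢKᵢ = 1.1156; Σzᵢ/Kᵢ = 1.7833.
Both exceed 1, so a two-phase solution exists.
Rachford–Rice: g(ψ) = Σ zᵢ(Kᵢ−1)/(1+ψ(Kᵢ−1)) = 0.
Newton–Raphson from ψ = 0.5:
  ψ = 0.5000: g = -0.24671, g' = -0.7061 → ψ = 0.1506
  ψ = 0.1506: g = -0.00638, g' = -0.7368 → ψ = 0.1419
  ψ = 0.1419: g = 0.00003, g' = -0.7432 → ψ = 0.1420
Converged at ψ = 0.1420.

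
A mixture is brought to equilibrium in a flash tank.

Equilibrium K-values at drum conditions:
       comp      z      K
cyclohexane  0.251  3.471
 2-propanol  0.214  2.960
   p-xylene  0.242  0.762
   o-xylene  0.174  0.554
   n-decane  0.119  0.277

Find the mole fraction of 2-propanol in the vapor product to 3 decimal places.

Let ψ = V/F and solve Σ zᵢ(Kᵢ−1)/(1+ψ(Kᵢ−1)) = 0.
g(0) = ΣzᵢKᵢ − 1 = 0.818 and g(1) = 1 − Σzᵢ/Kᵢ = -0.206, so a root lies in (0, 1).
Iterate (Newton) starting at ψ = 0.45:
  ψ = 0.450: g = 0.2274, g' = -0.784 → ψ = 0.740
  ψ = 0.740: g = 0.0195, g' = -0.714 → ψ = 0.768
  ψ = 0.768: g = -0.0002, g' = -0.728 → ψ = 0.767
Converged at ψ = 0.767.
Compositions from xᵢ = zᵢ/(1+ψ(Kᵢ−1)), yᵢ = Kᵢxᵢ:
  cyclohexane: x = 0.087, y = 0.301
  2-propanol: x = 0.085, y = 0.253
  p-xylene: x = 0.296, y = 0.226
  o-xylene: x = 0.265, y = 0.147
  n-decane: x = 0.267, y = 0.074

y_2-propanol = 0.253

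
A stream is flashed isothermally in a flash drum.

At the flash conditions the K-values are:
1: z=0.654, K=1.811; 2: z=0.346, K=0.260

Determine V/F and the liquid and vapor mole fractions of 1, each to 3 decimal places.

Iterate (Newton) starting at V/F = 0.49:
  V/F = 0.490: g = -0.0221, g' = -0.687 → V/F = 0.458
  V/F = 0.458: g = -0.0004, g' = -0.662 → V/F = 0.457
Converged at V/F = 0.457.
Compositions from xᵢ = zᵢ/(1+V/F(Kᵢ−1)), yᵢ = Kᵢxᵢ:
  1: x = 0.477, y = 0.864
  2: x = 0.523, y = 0.136

V/F = 0.457, x_1 = 0.477, y_1 = 0.864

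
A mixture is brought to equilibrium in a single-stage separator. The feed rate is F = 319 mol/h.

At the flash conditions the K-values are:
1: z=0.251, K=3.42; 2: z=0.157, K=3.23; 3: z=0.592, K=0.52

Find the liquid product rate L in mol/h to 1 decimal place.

L = 128.4 mol/h

Rachford–Rice: g(β) = Σ zᵢ(Kᵢ−1)/(1+β(Kᵢ−1)) = 0.
Check two-phase: ΣzᵢKᵢ = 1.673 > 1 and Σzᵢ/Kᵢ = 1.260 > 1, so g(0) = 0.673 > 0 and g(1) = -0.260 < 0.
Iterate (Newton) starting at β = 0.35:
  β = 0.350: g = 0.1840, g' = -0.874 → β = 0.560
  β = 0.560: g = 0.0247, g' = -0.674 → β = 0.597
  β = 0.597: g = 0.0003, g' = -0.658 → β = 0.598
Converged at β = 0.598.
Then V = β·F = 0.5975·319 = 190.6 mol/h and L = F − V = 128.4 mol/h.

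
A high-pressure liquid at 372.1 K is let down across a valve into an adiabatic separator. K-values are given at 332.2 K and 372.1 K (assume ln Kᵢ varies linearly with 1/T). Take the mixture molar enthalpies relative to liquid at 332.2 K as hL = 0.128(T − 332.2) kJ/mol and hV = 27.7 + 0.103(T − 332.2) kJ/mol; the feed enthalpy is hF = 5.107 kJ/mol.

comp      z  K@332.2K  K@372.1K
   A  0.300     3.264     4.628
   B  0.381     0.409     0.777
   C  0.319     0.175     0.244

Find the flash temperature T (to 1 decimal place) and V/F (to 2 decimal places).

T = 337.8 K, V/F = 0.16

Adiabatic flash: solve Rachford–Rice at each trial T, then check hF = ψ·hV(T) + (1−ψ)·hL(T).
  T = 332.2 K: K = (3.264, 0.409, 0.175), RR gives ψ = 0.120, H_out = 3.317 kJ/mol
  T = 372.1 K: K = (4.628, 0.777, 0.244), RR gives ψ = 0.405, H_out = 15.916 kJ/mol
  T = 352.1 K: K = (3.924, 0.574, 0.209), RR gives ψ = 0.258, H_out = 9.569 kJ/mol
  T = 342.1 K: K = (3.587, 0.486, 0.191), RR gives ψ = 0.189, H_out = 6.455 kJ/mol
  T = 337.1 K: K = (3.422, 0.446, 0.183), RR gives ψ = 0.154, H_out = 4.883 kJ/mol
  T = 339.6 K: K = (3.504, 0.466, 0.187), RR gives ψ = 0.172, H_out = 5.672 kJ/mol
  T = 338.4 K: K = (3.465, 0.456, 0.185), RR gives ψ = 0.163, H_out = 5.294 kJ/mol
Linear interpolation between T = 337.1 (H_out = 4.883) and T = 338.4 (H_out = 5.294) on hF = 5.107 gives T ≈ 337.8 K, at which ψ = 0.16.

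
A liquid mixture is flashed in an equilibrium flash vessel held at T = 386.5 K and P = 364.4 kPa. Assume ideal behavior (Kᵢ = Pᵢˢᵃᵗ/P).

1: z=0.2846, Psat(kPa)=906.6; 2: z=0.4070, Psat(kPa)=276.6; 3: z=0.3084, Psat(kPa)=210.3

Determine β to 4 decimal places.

β = 0.3999

Raoult's law: Kᵢ = Pᵢˢᵃᵗ/P = Pᵢˢᵃᵗ/364.4.
  K_1 = 906.6/364.4 = 2.487925, K_2 = 276.6/364.4 = 0.759056, K_3 = 210.3/364.4 = 0.577113
Material balance + equilibrium reduce to Σ zᵢ(Kᵢ−1)/(1+β(Kᵢ−1)) = 0.
Feasibility: ΣzᵢKᵢ = 1.1950, Σzᵢ/Kᵢ = 1.1850 — both > 1, two phases present.
Newton iteration, β⁰ = 0.56:
  β = 0.5600: g = -0.05325, g' = -0.3137 → β = 0.3903
  β = 0.3903: g = 0.00346, g' = -0.3601 → β = 0.3999
Converged at β = 0.3999.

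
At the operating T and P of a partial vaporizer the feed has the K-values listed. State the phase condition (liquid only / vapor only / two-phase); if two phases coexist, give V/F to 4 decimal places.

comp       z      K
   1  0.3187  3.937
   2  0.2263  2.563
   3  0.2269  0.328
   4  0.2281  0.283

two-phase, V/F = 0.5817

ΣzᵢKᵢ = 1.9737; Σzᵢ/Kᵢ = 1.6670.
Both exceed 1, so a two-phase solution exists.
Rachford–Rice: g(ψ) = Σ zᵢ(Kᵢ−1)/(1+ψ(Kᵢ−1)) = 0.
Newton–Raphson from ψ = 0.37:
  ψ = 0.3700: g = 0.24714, g' = -1.2520 → ψ = 0.5674
  ψ = 0.5674: g = 0.01635, g' = -1.1429 → ψ = 0.5817
Converged at ψ = 0.5817.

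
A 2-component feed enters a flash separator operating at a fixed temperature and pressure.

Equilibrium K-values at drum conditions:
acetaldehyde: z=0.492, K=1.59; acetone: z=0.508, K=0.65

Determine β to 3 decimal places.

β = 0.545

Material balance + equilibrium reduce to Σ zᵢ(Kᵢ−1)/(1+β(Kᵢ−1)) = 0.
Check two-phase: ΣzᵢKᵢ = 1.112 > 1 and Σzᵢ/Kᵢ = 1.091 > 1, so g(0) = 0.112 > 0 and g(1) = -0.091 < 0.
Binary case is linear: z₁(K₁−1)(1+β(K₂−1)) + z₂(K₂−1)(1+β(K₁−1)) = 0
⇒ β = [z₁(K₁−1)+z₂(K₂−1)] / [−(K₁−1)(K₂−1)] = 0.1125/0.2065 = 0.545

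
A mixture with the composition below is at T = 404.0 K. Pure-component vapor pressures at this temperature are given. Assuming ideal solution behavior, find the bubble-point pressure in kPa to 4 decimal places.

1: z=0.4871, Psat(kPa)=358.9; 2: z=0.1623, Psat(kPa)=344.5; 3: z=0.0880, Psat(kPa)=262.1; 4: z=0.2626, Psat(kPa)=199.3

At the bubble point ψ → 0, so ΣzᵢKᵢ = 1 with Kᵢ = Pᵢˢᵃᵗ/P ⇒ P = ΣzᵢPᵢˢᵃᵗ.
P = 0.4871·358.9 + 0.1623·344.5 + 0.0880·262.1 + 0.2626·199.3 = 306.1335 kPa

Pbub = 306.1335 kPa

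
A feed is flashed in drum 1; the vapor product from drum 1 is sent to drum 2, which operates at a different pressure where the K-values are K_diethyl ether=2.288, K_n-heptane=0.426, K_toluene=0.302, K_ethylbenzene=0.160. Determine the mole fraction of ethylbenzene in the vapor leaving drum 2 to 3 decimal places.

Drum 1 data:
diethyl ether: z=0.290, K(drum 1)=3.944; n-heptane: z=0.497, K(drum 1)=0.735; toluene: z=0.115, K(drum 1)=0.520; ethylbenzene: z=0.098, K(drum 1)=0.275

y_ethylbenzene (drum 2) = 0.009

Drum 1:
Material balance + equilibrium reduce to Σ zᵢ(Kᵢ−1)/(1+ψ₁(Kᵢ−1)) = 0.
Feasibility: ΣzᵢKᵢ = 1.596, Σzᵢ/Kᵢ = 1.327 — both > 1, two phases present.
Newton–Raphson from ψ₁ = 0.5:
  ψ₁ = 0.500: g = 0.0095, g' = -0.630 → ψ₁ = 0.515
Converged at ψ₁ = 0.515.
Drum-1 compositions:
  diethyl ether: x = 0.115, y = 0.454
  n-heptane: x = 0.576, y = 0.423
  toluene: x = 0.153, y = 0.079
  ethylbenzene: x = 0.156, y = 0.043
Drum-2 feed = drum-1 vapor: z₂ = (0.4545, 0.4230, 0.0794, 0.0430).
Drum 2:
Newton–Raphson from ψ₂ = 0.5:
  ψ₂ = 0.500: g = -0.1320, g' = -0.735 → ψ₂ = 0.320
  ψ₂ = 0.320: g = -0.0040, g' = -0.708 → ψ₂ = 0.315
Converged at ψ₂ = 0.315.
  diethyl ether: x = 0.323, y = 0.740
  n-heptane: x = 0.516, y = 0.220
  toluene: x = 0.102, y = 0.031
  ethylbenzene: x = 0.058, y = 0.009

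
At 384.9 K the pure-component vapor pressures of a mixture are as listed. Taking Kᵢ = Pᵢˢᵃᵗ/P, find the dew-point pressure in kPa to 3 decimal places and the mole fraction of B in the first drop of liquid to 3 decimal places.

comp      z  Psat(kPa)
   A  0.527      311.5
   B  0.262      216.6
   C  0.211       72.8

At the dew point ψ → 1, so Σzᵢ/Kᵢ = 1 with Kᵢ = Pᵢˢᵃᵗ/P ⇒ 1/P = Σzᵢ/Pᵢˢᵃᵗ.
1/P = 0.527/311.5 + 0.262/216.6 + 0.211/72.8 = 0.005800 ⇒ P = 172.421 kPa
xᵢ = zᵢP/Pᵢˢᵃᵗ ⇒ x_B = 0.262·172.421/216.6 = 0.209

Pdew = 172.421 kPa, x_B = 0.209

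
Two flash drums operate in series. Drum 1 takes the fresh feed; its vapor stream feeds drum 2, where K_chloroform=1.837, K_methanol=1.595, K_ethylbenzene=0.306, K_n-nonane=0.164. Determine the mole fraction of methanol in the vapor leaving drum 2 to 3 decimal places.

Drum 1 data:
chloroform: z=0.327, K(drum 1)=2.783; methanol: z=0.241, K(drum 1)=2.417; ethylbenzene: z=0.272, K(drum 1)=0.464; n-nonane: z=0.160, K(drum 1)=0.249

Drum 1:
Rachford–Rice: g(ψ₁) = Σ zᵢ(Kᵢ−1)/(1+ψ₁(Kᵢ−1)) = 0.
Check two-phase: ΣzᵢKᵢ = 1.659 > 1 and Σzᵢ/Kᵢ = 1.446 > 1, so g(0) = 0.659 > 0 and g(1) = -0.446 < 0.
Newton iteration, ψ₁⁰ = 0.63:
  ψ₁ = 0.630: g = 0.0068, g' = -0.869 → ψ₁ = 0.638
Converged at ψ₁ = 0.638.
Drum-1 compositions:
  chloroform: x = 0.153, y = 0.426
  methanol: x = 0.127, y = 0.306
  ethylbenzene: x = 0.413, y = 0.192
  n-nonane: x = 0.307, y = 0.076
Drum-2 feed = drum-1 vapor: z₂ = (0.4258, 0.3060, 0.1918, 0.0765).
Drum 2:
Let ψ₂ = V/F and solve Σ zᵢ(Kᵢ−1)/(1+ψ₂(Kᵢ−1)) = 0.
Feasibility: ΣzᵢKᵢ = 1.341, Σzᵢ/Kᵢ = 1.517 — both > 1, two phases present.
Newton–Raphson from ψ₂ = 0.5:
  ψ₂ = 0.500: g = 0.0779, g' = -0.587 → ψ₂ = 0.633
  ψ₂ = 0.633: g = -0.0077, g' = -0.719 → ψ₂ = 0.622
Converged at ψ₂ = 0.622.
  chloroform: x = 0.280, y = 0.514
  methanol: x = 0.223, y = 0.356
  ethylbenzene: x = 0.337, y = 0.103
  n-nonane: x = 0.159, y = 0.026

y_methanol (drum 2) = 0.356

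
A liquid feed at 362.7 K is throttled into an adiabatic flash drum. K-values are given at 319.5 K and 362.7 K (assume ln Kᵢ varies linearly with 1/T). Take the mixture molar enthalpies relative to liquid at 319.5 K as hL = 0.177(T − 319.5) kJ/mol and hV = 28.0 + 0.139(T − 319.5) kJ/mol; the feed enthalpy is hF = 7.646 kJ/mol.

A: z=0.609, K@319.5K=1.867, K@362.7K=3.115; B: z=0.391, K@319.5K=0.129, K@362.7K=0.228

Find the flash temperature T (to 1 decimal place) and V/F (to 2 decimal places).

T = 320.7 K, V/F = 0.27

Adiabatic flash: solve Rachford–Rice at each trial T, then check hF = ψ·hV(T) + (1−ψ)·hL(T).
  T = 319.5 K: K = (1.867, 0.129), RR gives ψ = 0.248, H_out = 6.950 kJ/mol
  T = 362.7 K: K = (3.115, 0.228), RR gives ψ = 0.604, H_out = 23.567 kJ/mol
  T = 341.1 K: K = (2.451, 0.175), RR gives ψ = 0.468, H_out = 16.553 kJ/mol
  T = 330.3 K: K = (2.149, 0.151), RR gives ψ = 0.377, H_out = 12.307 kJ/mol
  T = 324.9 K: K = (2.005, 0.140), RR gives ψ = 0.319, H_out = 9.820 kJ/mol
  T = 322.2 K: K = (1.935, 0.134), RR gives ψ = 0.285, H_out = 8.442 kJ/mol
  T = 320.9 K: K = (1.902, 0.132), RR gives ψ = 0.268, H_out = 7.739 kJ/mol
Linear interpolation between T = 319.5 (H_out = 6.950) and T = 320.9 (H_out = 7.739) on hF = 7.646 gives T ≈ 320.7 K, at which ψ = 0.27.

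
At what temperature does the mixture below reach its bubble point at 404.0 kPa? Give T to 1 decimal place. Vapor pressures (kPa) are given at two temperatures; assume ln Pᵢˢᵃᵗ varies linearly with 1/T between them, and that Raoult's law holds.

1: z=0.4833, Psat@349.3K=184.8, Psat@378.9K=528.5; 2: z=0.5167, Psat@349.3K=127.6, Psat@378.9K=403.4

Bubble-point temperature: ΣzᵢPᵢˢᵃᵗ(T) = P. Interpolate ln Pᵢˢᵃᵗ = aᵢ + bᵢ/T.
  T = 349.3 K: ΣzᵢPᵢˢᵃᵗ = 155.24 kPa
  T = 378.9 K: ΣzᵢPᵢˢᵃᵗ = 463.86 kPa
  T = 364.1 K: ΣzᵢPᵢˢᵃᵗ = 274.30 kPa
  T = 371.5 K: ΣzᵢPᵢˢᵃᵗ = 358.55 kPa
  T = 375.2 K: ΣzᵢPᵢˢᵃᵗ = 408.33 kPa
  T = 373.4 K: ΣzᵢPᵢˢᵃᵗ = 383.43 kPa
Interpolating between 373.4 K and 375.2 K gives T ≈ 374.9 K.

T = 374.9 K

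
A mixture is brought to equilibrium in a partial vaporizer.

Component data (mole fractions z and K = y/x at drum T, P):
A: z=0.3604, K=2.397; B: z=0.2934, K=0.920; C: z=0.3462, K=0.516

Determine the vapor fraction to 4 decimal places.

ψ = 0.6354

Newton–Raphson from ψ = 0.41:
  ψ = 0.4100: g = 0.08681, g' = -0.4126 → ψ = 0.6204
  ψ = 0.6204: g = 0.00555, g' = -0.3696 → ψ = 0.6354
Converged at ψ = 0.6354.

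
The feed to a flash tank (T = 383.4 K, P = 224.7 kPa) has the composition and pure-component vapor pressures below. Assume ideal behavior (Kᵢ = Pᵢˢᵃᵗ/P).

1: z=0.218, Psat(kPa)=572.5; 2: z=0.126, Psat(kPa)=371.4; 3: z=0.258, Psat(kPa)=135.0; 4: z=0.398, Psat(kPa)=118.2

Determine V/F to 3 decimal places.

V/F = 0.220

Raoult's law: Kᵢ = Pᵢˢᵃᵗ/P = Pᵢˢᵃᵗ/224.7.
  K_1 = 572.5/224.7 = 2.54784, K_2 = 371.4/224.7 = 1.65287, K_3 = 135.0/224.7 = 0.60080, K_4 = 118.2/224.7 = 0.52603
Rachford–Rice: g(V/F) = Σ zᵢ(Kᵢ−1)/(1+V/F(Kᵢ−1)) = 0.
Feasibility: ΣzᵢKᵢ = 1.128, Σzᵢ/Kᵢ = 1.348 — both > 1, two phases present.
Newton–Raphson from V/F = 0.43:
  V/F = 0.430: g = -0.0944, g' = -0.422 → V/F = 0.206
  V/F = 0.206: g = 0.0070, g' = -0.501 → V/F = 0.220
Converged at V/F = 0.220.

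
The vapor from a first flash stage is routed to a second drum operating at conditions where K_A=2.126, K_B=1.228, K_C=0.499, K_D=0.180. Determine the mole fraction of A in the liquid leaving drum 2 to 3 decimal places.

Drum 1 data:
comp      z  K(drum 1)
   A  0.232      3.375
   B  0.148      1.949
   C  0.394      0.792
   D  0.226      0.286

x_A (drum 2) = 0.255

Drum 1:
Newton–Raphson from ψ₁ = 0.34:
  ψ₁ = 0.340: g = 0.1097, g' = -0.697 → ψ₁ = 0.497
  ψ₁ = 0.497: g = 0.0064, g' = -0.635 → ψ₁ = 0.507
Converged at ψ₁ = 0.507.
Drum-1 compositions:
  A: x = 0.105, y = 0.355
  B: x = 0.100, y = 0.195
  C: x = 0.440, y = 0.349
  D: x = 0.354, y = 0.101
Drum-2 feed = drum-1 vapor: z₂ = (0.3551, 0.1947, 0.3489, 0.1014).
Drum 2:
Material balance + equilibrium reduce to Σ zᵢ(Kᵢ−1)/(1+ψ₂(Kᵢ−1)) = 0.
Check two-phase: ΣzᵢKᵢ = 1.186 > 1 and Σzᵢ/Kᵢ = 1.588 > 1, so g(0) = 0.186 > 0 and g(1) = -0.588 < 0.
Newton–Raphson from ψ₂ = 0.67:
  ψ₂ = 0.670: g = -0.1812, g' = -0.688 → ψ₂ = 0.407
  ψ₂ = 0.407: g = -0.0293, g' = -0.512 → ψ₂ = 0.349
Converged at ψ₂ = 0.349.
  A: x = 0.255, y = 0.542
  B: x = 0.180, y = 0.221
  C: x = 0.423, y = 0.211
  D: x = 0.142, y = 0.026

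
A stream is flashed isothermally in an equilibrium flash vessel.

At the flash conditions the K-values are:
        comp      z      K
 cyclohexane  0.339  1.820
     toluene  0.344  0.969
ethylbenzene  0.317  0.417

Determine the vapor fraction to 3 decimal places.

Iterate (Newton) starting at ψ = 0.5:
  ψ = 0.500: g = -0.0745, g' = -0.330 → ψ = 0.274
  ψ = 0.274: g = -0.0037, g' = -0.305 → ψ = 0.262
Converged at ψ = 0.262.

ψ = 0.262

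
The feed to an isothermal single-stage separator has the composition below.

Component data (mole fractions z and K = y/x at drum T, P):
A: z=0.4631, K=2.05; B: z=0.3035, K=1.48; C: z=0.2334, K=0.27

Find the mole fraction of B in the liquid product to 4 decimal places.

Iterate (Newton) starting at ψ = 0.5:
  ψ = 0.5000: g = 0.16802, g' = -0.5735 → ψ = 0.7930
  ψ = 0.7930: g = -0.03375, g' = -0.8901 → ψ = 0.7551
  ψ = 0.7551: g = -0.00149, g' = -0.8140 → ψ = 0.7532
Converged at ψ = 0.7532.
Compositions from xᵢ = zᵢ/(1+ψ(Kᵢ−1)), yᵢ = Kᵢxᵢ:
  A: x = 0.2586, y = 0.5301
  B: x = 0.2229, y = 0.3299
  C: x = 0.5185, y = 0.1400

x_B = 0.2229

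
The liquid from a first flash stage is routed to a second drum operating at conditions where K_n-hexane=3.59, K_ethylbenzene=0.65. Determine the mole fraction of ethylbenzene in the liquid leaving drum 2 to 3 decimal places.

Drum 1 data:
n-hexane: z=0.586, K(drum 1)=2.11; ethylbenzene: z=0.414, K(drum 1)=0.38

x_ethylbenzene (drum 2) = 0.881

Drum 1:
Rachford–Rice: g(ψ₁) = Σ zᵢ(Kᵢ−1)/(1+ψ₁(Kᵢ−1)) = 0.
Check two-phase: ΣzᵢKᵢ = 1.394 > 1 and Σzᵢ/Kᵢ = 1.367 > 1, so g(0) = 0.394 > 0 and g(1) = -0.367 < 0.
Iterate (Newton) starting at ψ₁ = 0.49:
  ψ₁ = 0.490: g = 0.0526, g' = -0.631 → ψ₁ = 0.573
  ψ₁ = 0.573: g = -0.0008, g' = -0.653 → ψ₁ = 0.572
Converged at ψ₁ = 0.572.
Drum-1 compositions:
  n-hexane: x = 0.358, y = 0.756
  ethylbenzene: x = 0.642, y = 0.244
Drum-2 feed = drum-1 liquid: z₂ = (0.3584, 0.6416).
Drum 2:
Rachford–Rice: g(ψ₂) = Σ zᵢ(Kᵢ−1)/(1+ψ₂(Kᵢ−1)) = 0.
Check two-phase: ΣzᵢKᵢ = 1.704 > 1 and Σzᵢ/Kᵢ = 1.087 > 1, so g(0) = 0.704 > 0 and g(1) = -0.087 < 0.
Binary case is linear: z₁(K₁−1)(1+ψ₂(K₂−1)) + z₂(K₂−1)(1+ψ₂(K₁−1)) = 0
⇒ ψ₂ = [z₁(K₁−1)+z₂(K₂−1)] / [−(K₁−1)(K₂−1)] = 0.7036/0.9065 = 0.776
  n-hexane: x = 0.119, y = 0.427
  ethylbenzene: x = 0.881, y = 0.573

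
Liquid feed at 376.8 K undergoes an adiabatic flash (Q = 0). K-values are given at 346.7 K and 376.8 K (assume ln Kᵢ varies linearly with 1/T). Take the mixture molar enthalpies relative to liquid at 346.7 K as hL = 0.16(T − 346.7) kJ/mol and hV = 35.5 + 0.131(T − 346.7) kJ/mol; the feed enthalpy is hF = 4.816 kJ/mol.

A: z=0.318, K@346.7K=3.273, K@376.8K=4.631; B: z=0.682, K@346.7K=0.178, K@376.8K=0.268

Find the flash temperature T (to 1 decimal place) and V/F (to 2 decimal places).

Adiabatic flash: solve Rachford–Rice at each trial T, then check hF = ψ·hV(T) + (1−ψ)·hL(T).
  T = 346.7 K: K = (3.273, 0.178), RR gives ψ = 0.087, H_out = 3.082 kJ/mol
  T = 376.8 K: K = (4.631, 0.268), RR gives ψ = 0.247, H_out = 13.355 kJ/mol
  T = 361.8 K: K = (3.924, 0.220), RR gives ψ = 0.175, H_out = 8.540 kJ/mol
  T = 354.2 K: K = (3.588, 0.198), RR gives ψ = 0.133, H_out = 5.900 kJ/mol
  T = 350.4 K: K = (3.427, 0.188), RR gives ψ = 0.111, H_out = 4.504 kJ/mol
  T = 352.3 K: K = (3.507, 0.193), RR gives ψ = 0.122, H_out = 5.209 kJ/mol
Linear interpolation between T = 350.4 (H_out = 4.504) and T = 352.3 (H_out = 5.209) on hF = 4.816 gives T ≈ 351.2 K, at which ψ = 0.12.

T = 351.2 K, V/F = 0.12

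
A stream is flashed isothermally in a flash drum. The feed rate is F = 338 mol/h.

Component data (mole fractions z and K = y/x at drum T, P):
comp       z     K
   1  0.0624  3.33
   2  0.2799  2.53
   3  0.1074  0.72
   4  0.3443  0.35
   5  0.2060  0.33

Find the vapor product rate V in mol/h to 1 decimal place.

Newton iteration, ψ⁰ = 0.5:
  ψ = 0.5000: g = -0.26428, g' = -0.8224 → ψ = 0.1786
  ψ = 0.1786: g = -0.00265, g' = -0.8879 → ψ = 0.1757
Converged at ψ = 0.1757.
Then V = ψ·F = 0.1757·338 = 59.4 mol/h and L = F − V = 278.6 mol/h.

V = 59.4 mol/h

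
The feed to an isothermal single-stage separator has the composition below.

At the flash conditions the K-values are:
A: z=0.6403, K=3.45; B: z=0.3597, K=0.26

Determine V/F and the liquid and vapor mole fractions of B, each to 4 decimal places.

Material balance + equilibrium reduce to Σ zᵢ(Kᵢ−1)/(1+V/F(Kᵢ−1)) = 0.
g(0) = ΣzᵢKᵢ − 1 = 1.3026 and g(1) = 1 − Σzᵢ/Kᵢ = -0.5691, so a root lies in (0, 1).
Binary case is linear: z₁(K₁−1)(1+V/F(K₂−1)) + z₂(K₂−1)(1+V/F(K₁−1)) = 0
⇒ V/F = [z₁(K₁−1)+z₂(K₂−1)] / [−(K₁−1)(K₂−1)] = 1.30256/1.81300 = 0.7185
Compositions from xᵢ = zᵢ/(1+V/F(Kᵢ−1)), yᵢ = Kᵢxᵢ:
  A: x = 0.2320, y = 0.8003
  B: x = 0.7680, y = 0.1997

V/F = 0.7185, x_B = 0.7680, y_B = 0.1997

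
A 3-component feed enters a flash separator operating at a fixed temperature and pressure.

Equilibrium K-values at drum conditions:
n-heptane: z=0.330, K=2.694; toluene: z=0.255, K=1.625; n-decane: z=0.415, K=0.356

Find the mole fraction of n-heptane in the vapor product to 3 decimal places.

y_n-heptane = 0.464

Rachford–Rice: g(ψ) = Σ zᵢ(Kᵢ−1)/(1+ψ(Kᵢ−1)) = 0.
g(0) = ΣzᵢKᵢ − 1 = 0.451 and g(1) = 1 − Σzᵢ/Kᵢ = -0.445, so a root lies in (0, 1).
Newton–Raphson from ψ = 0.5:
  ψ = 0.500: g = 0.0299, g' = -0.710 → ψ = 0.542
Converged at ψ = 0.542.
Compositions from xᵢ = zᵢ/(1+ψ(Kᵢ−1)), yᵢ = Kᵢxᵢ:
  n-heptane: x = 0.172, y = 0.464
  toluene: x = 0.190, y = 0.310
  n-decane: x = 0.637, y = 0.227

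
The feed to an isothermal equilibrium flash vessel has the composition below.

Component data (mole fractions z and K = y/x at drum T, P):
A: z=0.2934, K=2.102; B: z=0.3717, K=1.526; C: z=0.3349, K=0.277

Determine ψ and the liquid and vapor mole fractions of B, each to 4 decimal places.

ψ = 0.4748, x_B = 0.2974, y_B = 0.4539

Rachford–Rice: g(ψ) = Σ zᵢ(Kᵢ−1)/(1+ψ(Kᵢ−1)) = 0.
g(0) = ΣzᵢKᵢ − 1 = 0.2767 and g(1) = 1 − Σzᵢ/Kᵢ = -0.5922, so a root lies in (0, 1).
Iterate (Newton) starting at ψ = 0.5:
  ψ = 0.5000: g = -0.01596, g' = -0.6420 → ψ = 0.4751
  ψ = 0.4751: g = -0.00021, g' = -0.6255 → ψ = 0.4748
Converged at ψ = 0.4748.
Compositions from xᵢ = zᵢ/(1+ψ(Kᵢ−1)), yᵢ = Kᵢxᵢ:
  A: x = 0.1926, y = 0.4049
  B: x = 0.2974, y = 0.4539
  C: x = 0.5100, y = 0.1413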